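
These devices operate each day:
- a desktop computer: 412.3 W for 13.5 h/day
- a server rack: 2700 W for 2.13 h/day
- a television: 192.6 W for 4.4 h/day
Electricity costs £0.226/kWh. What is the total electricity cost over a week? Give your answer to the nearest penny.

desktop computer: 412.3 W × 13.5 h × 7 d = 38,962 Wh = 38.96 kWh
server rack: 2700 W × 2.13 h × 7 d = 40,257 Wh = 40.26 kWh
television: 192.6 W × 4.4 h × 7 d = 5,932 Wh = 5.932 kWh
Total energy = 38.96 + 40.26 + 5.932 = 85.15 kWh
Cost = 85.15 kWh × £0.226 = £19.24

£19.24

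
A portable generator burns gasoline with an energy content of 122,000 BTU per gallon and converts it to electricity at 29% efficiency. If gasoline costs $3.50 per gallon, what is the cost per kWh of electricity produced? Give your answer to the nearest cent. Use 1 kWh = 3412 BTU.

Electrical output per gallon = 122,000 BTU × 0.29 / 3412 BTU/kWh = 10.37 kWh
Cost per kWh = $3.50 / 10.37 kWh = $0.338

$0.34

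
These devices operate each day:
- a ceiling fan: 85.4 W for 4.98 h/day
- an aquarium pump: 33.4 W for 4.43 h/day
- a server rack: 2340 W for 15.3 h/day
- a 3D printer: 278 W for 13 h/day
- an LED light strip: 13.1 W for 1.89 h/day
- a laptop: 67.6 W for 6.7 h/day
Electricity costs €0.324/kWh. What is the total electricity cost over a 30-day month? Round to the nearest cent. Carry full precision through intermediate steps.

€393.34

ceiling fan: 85.4 W × 4.98 h × 30 d = 12,759 Wh = 12.76 kWh
aquarium pump: 33.4 W × 4.43 h × 30 d = 4,439 Wh = 4.439 kWh
server rack: 2340 W × 15.3 h × 30 d = 1,074,060 Wh = 1,074 kWh
3D printer: 278 W × 13 h × 30 d = 108,420 Wh = 108.4 kWh
LED light strip: 13.1 W × 1.89 h × 30 d = 743 Wh = 0.7428 kWh
laptop: 67.6 W × 6.7 h × 30 d = 13,588 Wh = 13.59 kWh
Total energy = 12.76 + 4.439 + 1,074 + 108.4 + 0.7428 + 13.59 = 1,214 kWh
Cost = 1,214 kWh × €0.324 = €393.34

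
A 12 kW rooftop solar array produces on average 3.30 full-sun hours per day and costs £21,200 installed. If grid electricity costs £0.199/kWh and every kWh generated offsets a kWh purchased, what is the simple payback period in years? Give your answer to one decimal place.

7.4 years

Daily generation = 12 kW × 3.30 h = 39.6 kWh
Annual generation = 39.6 × 365 = 14454 kWh
Annual savings = 14454 × £0.199 = £2,876.35
Payback = £21,200 / £2,876.35 = 7.37 years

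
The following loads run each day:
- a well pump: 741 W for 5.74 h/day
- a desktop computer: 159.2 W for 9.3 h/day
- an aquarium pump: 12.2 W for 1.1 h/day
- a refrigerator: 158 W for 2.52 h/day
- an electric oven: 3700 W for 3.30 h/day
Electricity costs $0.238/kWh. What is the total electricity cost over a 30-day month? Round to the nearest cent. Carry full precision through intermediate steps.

well pump: 741 W × 5.74 h × 30 d = 127,600 Wh = 127.6 kWh
desktop computer: 159.2 W × 9.3 h × 30 d = 44,417 Wh = 44.42 kWh
aquarium pump: 12.2 W × 1.1 h × 30 d = 403 Wh = 0.4026 kWh
refrigerator: 158 W × 2.52 h × 30 d = 11,945 Wh = 11.94 kWh
electric oven: 3700 W × 3.30 h × 30 d = 366,300 Wh = 366.3 kWh
Total energy = 127.6 + 44.42 + 0.4026 + 11.94 + 366.3 = 550.7 kWh
Cost = 550.7 kWh × $0.238 = $131.06

$131.06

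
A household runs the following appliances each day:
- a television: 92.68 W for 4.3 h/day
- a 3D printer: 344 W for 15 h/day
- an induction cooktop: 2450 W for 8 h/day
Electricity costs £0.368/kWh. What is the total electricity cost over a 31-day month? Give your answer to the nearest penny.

£287.01

television: 92.68 W × 4.3 h × 31 d = 12,354 Wh = 12.35 kWh
3D printer: 344 W × 15 h × 31 d = 159,960 Wh = 160 kWh
induction cooktop: 2450 W × 8 h × 31 d = 607,600 Wh = 607.6 kWh
Total energy = 12.35 + 160 + 607.6 = 779.9 kWh
Cost = 779.9 kWh × £0.368 = £287.01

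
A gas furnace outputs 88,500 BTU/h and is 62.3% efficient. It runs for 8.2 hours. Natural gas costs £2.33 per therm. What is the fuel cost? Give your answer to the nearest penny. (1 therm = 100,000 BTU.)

£27.14

Heat delivered = 88,500 BTU/h × 8.2 h = 725,700 BTU
Gas input = 725,700 / 0.623 = 1,164,848 BTU
= 1,164,848 / 100,000 = 11.65 therm
Cost = 11.65 × £2.33/therm = £27.14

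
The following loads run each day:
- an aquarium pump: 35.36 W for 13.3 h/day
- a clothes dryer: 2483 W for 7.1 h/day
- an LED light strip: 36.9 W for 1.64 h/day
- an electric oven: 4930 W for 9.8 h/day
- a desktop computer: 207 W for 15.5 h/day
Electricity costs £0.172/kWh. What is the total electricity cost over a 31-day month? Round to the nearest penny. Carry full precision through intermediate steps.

£371.55

aquarium pump: 35.36 W × 13.3 h × 31 d = 14,579 Wh = 14.58 kWh
clothes dryer: 2483 W × 7.1 h × 31 d = 546,508 Wh = 546.5 kWh
LED light strip: 36.9 W × 1.64 h × 31 d = 1,876 Wh = 1.876 kWh
electric oven: 4930 W × 9.8 h × 31 d = 1,497,734 Wh = 1,498 kWh
desktop computer: 207 W × 15.5 h × 31 d = 99,464 Wh = 99.46 kWh
Total energy = 14.58 + 546.5 + 1.876 + 1,498 + 99.46 = 2,160 kWh
Cost = 2,160 kWh × £0.172 = £371.55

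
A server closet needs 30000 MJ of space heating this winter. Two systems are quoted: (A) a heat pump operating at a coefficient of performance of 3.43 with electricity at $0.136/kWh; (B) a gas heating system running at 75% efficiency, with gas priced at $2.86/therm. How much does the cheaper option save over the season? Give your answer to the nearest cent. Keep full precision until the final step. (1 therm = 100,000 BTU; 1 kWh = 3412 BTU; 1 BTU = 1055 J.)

$753.91

Heat load = 30000 MJ = 30,000,000,000 J / 1055 = 28,436,019 BTU
Gas: input = 28,436,019 / 0.75 = 37,914,692 BTU = 379.1 therm → 379.1 × $2.86 = $1,084.36
Heat pump: 28,436,019 BTU / 3412 = 8,334 kWh heat; / 3.43 = 2,430 kWh in → × $0.136 = $330.45
Difference = |$1,084.36 − $330.45| = $753.91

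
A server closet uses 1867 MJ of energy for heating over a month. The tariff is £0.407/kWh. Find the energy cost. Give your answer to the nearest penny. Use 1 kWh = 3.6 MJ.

£211.07

1867 MJ × (0.27778 kWh/MJ) = 518.6 kWh
Cost = 518.6 kWh × £0.407/kWh = £211.07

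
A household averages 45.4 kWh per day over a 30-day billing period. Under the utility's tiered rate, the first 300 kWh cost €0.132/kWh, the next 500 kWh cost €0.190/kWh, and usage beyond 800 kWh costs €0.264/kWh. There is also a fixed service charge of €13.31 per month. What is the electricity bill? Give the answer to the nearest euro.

Usage = 45.4 kWh/day × 30 days = 1362 kWh
First 300 kWh × €0.132 = €39.60
Next 500 kWh × €0.190 = €95.00
Remaining 562 kWh × €0.264 = €148.37
Energy charge = €282.97; + service €13.31 = €296.28 ≈ €296

€296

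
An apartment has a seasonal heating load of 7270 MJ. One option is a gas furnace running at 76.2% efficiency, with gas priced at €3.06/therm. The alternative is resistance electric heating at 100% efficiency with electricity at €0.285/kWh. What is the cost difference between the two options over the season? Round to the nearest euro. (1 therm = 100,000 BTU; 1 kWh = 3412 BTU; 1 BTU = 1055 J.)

€299

Heat load = 7270 MJ = 7,270,000,000 J / 1055 = 6,890,995 BTU
Gas: input = 6,890,995 / 0.762 = 9,043,301 BTU = 90.43 therm → 90.43 × €3.06 = €276.73
Electric: 6,890,995 BTU / 3412 = 2,020 kWh → × €0.285 = €575.60
Difference = |€276.73 − €575.60| = €298.87 ≈ €299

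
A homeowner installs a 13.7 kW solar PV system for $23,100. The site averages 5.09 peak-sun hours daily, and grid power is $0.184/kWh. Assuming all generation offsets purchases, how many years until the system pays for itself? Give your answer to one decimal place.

Daily generation = 13.7 kW × 5.09 h = 69.73 kWh
Annual generation = 69.73 × 365 = 25453 kWh
Annual savings = 25453 × $0.184 = $4,683.27
Payback = $23,100 / $4,683.27 = 4.93 years

4.9 years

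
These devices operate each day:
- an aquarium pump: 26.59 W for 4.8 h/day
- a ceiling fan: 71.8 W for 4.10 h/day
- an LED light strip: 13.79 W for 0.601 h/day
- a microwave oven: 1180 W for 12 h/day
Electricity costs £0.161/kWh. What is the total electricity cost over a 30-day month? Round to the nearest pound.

aquarium pump: 26.59 W × 4.8 h × 30 d = 3,829 Wh = 3.829 kWh
ceiling fan: 71.8 W × 4.10 h × 30 d = 8,831 Wh = 8.831 kWh
LED light strip: 13.79 W × 0.601 h × 30 d = 249 Wh = 0.2486 kWh
microwave oven: 1180 W × 12 h × 30 d = 424,800 Wh = 424.8 kWh
Total energy = 3.829 + 8.831 + 0.2486 + 424.8 = 437.7 kWh
Cost = 437.7 kWh × £0.161 = £70.47 ≈ £70

£70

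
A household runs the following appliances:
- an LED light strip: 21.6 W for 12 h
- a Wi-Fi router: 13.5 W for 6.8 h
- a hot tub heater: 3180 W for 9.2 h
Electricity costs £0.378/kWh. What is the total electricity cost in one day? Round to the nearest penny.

£11.19

LED light strip: 21.6 W × 12 h = 259 Wh = 0.2592 kWh
Wi-Fi router: 13.5 W × 6.8 h = 92 Wh = 0.0918 kWh
hot tub heater: 3180 W × 9.2 h = 29,256 Wh = 29.26 kWh
Total energy = 0.2592 + 0.0918 + 29.26 = 29.61 kWh
Cost = 29.61 kWh × £0.378 = £11.19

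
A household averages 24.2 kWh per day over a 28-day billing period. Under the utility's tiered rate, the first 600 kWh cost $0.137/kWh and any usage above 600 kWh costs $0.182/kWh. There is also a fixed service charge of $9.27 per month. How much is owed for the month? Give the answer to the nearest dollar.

Usage = 24.2 kWh/day × 28 days = 677.6 kWh
First 600 kWh × $0.137 = $82.20
Remaining 77.6 kWh × $0.182 = $14.12
Energy charge = $96.32; + service $9.27 = $105.59 ≈ $106

$106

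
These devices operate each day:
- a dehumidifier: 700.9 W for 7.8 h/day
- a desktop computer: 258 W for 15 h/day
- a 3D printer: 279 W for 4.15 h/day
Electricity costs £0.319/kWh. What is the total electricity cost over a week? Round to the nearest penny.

dehumidifier: 700.9 W × 7.8 h × 7 d = 38,269 Wh = 38.27 kWh
desktop computer: 258 W × 15 h × 7 d = 27,090 Wh = 27.09 kWh
3D printer: 279 W × 4.15 h × 7 d = 8,105 Wh = 8.105 kWh
Total energy = 38.27 + 27.09 + 8.105 = 73.46 kWh
Cost = 73.46 kWh × £0.319 = £23.44

£23.44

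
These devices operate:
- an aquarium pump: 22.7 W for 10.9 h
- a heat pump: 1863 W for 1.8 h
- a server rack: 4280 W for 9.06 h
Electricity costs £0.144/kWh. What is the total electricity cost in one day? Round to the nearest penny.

aquarium pump: 22.7 W × 10.9 h = 247 Wh = 0.2474 kWh
heat pump: 1863 W × 1.8 h = 3,353 Wh = 3.353 kWh
server rack: 4280 W × 9.06 h = 38,777 Wh = 38.78 kWh
Total energy = 0.2474 + 3.353 + 38.78 = 42.38 kWh
Cost = 42.38 kWh × £0.144 = £6.10

£6.10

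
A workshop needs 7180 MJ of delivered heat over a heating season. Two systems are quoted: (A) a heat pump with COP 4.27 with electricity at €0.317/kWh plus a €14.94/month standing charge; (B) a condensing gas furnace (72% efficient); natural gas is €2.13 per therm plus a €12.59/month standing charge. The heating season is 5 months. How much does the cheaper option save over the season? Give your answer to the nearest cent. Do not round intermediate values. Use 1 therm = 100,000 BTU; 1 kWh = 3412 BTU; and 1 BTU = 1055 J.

€41.51

Heat load = 7180 MJ = 7,180,000,000 J / 1055 = 6,805,687 BTU
Gas: input = 6,805,687 / 0.720 = 9,452,343 BTU = 94.52 therm → 94.52 × €2.13 = €201.33; + 5 × €12.59 standing = €264.28
Heat pump: 6,805,687 BTU / 3412 = 1,995 kWh heat; / 4.27 = 467.1 kWh in → × €0.317 = €148.08; + 5 × €14.94 standing = €222.78
Difference = |€264.28 − €222.78| = €41.51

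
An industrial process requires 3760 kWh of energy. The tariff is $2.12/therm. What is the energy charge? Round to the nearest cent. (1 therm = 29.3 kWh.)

$272.05

3760 kWh × (0.03413 therm/kWh) = 128.3 therm
Cost = 128.3 therm × $2.12/therm = $272.05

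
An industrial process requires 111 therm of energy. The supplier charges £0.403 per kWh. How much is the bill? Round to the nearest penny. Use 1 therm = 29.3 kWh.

111 therm × (29.3 kWh/therm) = 3,252 kWh
Cost = 3,252 kWh × £0.403/kWh = £1,310.68

£1310.68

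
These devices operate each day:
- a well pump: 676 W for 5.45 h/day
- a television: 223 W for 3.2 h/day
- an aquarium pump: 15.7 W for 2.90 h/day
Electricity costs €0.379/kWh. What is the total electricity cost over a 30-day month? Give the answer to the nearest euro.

€51

well pump: 676 W × 5.45 h × 30 d = 110,526 Wh = 110.5 kWh
television: 223 W × 3.2 h × 30 d = 21,408 Wh = 21.41 kWh
aquarium pump: 15.7 W × 2.90 h × 30 d = 1,366 Wh = 1.366 kWh
Total energy = 110.5 + 21.41 + 1.366 = 133.3 kWh
Cost = 133.3 kWh × €0.379 = €50.52 ≈ €51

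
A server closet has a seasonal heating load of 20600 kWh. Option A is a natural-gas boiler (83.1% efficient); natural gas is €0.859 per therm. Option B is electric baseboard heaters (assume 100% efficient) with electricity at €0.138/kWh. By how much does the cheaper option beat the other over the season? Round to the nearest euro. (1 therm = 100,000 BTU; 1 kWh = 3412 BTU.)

Heat load = 20600 kWh × 3412 = 70,287,200 BTU
Gas: input = 70,287,200 / 0.831 = 84,581,468 BTU = 845.8 therm → 845.8 × €0.859 = €726.55
Electric: 70,287,200 BTU / 3412 = 20,600 kWh → × €0.138 = €2,842.80
Difference = |€726.55 − €2,842.80| = €2,116.25 ≈ €2116

€2116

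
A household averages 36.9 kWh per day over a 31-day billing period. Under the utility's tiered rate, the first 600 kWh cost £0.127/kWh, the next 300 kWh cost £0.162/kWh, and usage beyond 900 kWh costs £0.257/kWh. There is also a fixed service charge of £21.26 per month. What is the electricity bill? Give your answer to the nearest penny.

Usage = 36.9 kWh/day × 31 days = 1143.9 kWh
First 600 kWh × £0.127 = £76.20
Next 300 kWh × £0.162 = £48.60
Remaining 243.9 kWh × £0.257 = £62.68
Energy charge = £187.48; + service £21.26 = £208.74

£208.74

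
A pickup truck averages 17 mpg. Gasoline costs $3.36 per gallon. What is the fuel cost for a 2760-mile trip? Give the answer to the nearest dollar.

$546

Fuel = 2760 mi / 17 mpg = 162.4 gal
Cost = 162.4 gal × $3.36/gal = $545.51 ≈ $546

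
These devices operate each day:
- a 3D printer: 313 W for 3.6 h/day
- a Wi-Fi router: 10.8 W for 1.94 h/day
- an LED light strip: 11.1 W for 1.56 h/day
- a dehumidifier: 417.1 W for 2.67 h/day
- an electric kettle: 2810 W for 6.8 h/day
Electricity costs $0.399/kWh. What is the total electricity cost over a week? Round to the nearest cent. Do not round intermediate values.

$59.73

3D printer: 313 W × 3.6 h × 7 d = 7,888 Wh = 7.888 kWh
Wi-Fi router: 10.8 W × 1.94 h × 7 d = 147 Wh = 0.1467 kWh
LED light strip: 11.1 W × 1.56 h × 7 d = 121 Wh = 0.1212 kWh
dehumidifier: 417.1 W × 2.67 h × 7 d = 7,796 Wh = 7.796 kWh
electric kettle: 2810 W × 6.8 h × 7 d = 133,756 Wh = 133.8 kWh
Total energy = 7.888 + 0.1467 + 0.1212 + 7.796 + 133.8 = 149.7 kWh
Cost = 149.7 kWh × $0.399 = $59.73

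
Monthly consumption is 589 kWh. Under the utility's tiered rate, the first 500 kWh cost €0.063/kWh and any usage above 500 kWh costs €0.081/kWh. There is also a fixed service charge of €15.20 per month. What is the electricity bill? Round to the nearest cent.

€53.91

First 500 kWh × €0.063 = €31.50
Remaining 89 kWh × €0.081 = €7.21
Energy charge = €38.71; + service €15.20 = €53.91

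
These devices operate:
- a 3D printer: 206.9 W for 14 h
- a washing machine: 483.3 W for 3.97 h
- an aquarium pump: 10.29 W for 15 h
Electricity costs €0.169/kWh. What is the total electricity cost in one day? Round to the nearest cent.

€0.84

3D printer: 206.9 W × 14 h = 2,897 Wh = 2.897 kWh
washing machine: 483.3 W × 3.97 h = 1,919 Wh = 1.919 kWh
aquarium pump: 10.29 W × 15 h = 154 Wh = 0.1543 kWh
Total energy = 2.897 + 1.919 + 0.1543 = 4.97 kWh
Cost = 4.97 kWh × €0.169 = €0.84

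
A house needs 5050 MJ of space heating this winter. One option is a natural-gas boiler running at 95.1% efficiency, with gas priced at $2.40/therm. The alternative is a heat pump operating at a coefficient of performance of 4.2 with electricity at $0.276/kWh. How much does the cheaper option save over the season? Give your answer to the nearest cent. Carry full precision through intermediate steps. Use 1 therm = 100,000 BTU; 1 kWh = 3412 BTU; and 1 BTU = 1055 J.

Heat load = 5050 MJ = 5,050,000,000 J / 1055 = 4,786,730 BTU
Gas: input = 4,786,730 / 0.951 = 5,033,365 BTU = 50.33 therm → 50.33 × $2.40 = $120.80
Heat pump: 4,786,730 BTU / 3412 = 1,403 kWh heat; / 4.2 = 334 kWh in → × $0.276 = $92.19
Difference = |$120.80 − $92.19| = $28.61

$28.61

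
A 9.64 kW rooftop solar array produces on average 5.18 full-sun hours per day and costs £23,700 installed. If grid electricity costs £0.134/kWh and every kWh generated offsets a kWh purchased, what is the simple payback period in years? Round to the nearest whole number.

10 years

Daily generation = 9.64 kW × 5.18 h = 49.94 kWh
Annual generation = 49.94 × 365 = 18226 kWh
Annual savings = 18226 × £0.134 = £2,442.33
Payback = £23,700 / £2,442.33 = 9.7 years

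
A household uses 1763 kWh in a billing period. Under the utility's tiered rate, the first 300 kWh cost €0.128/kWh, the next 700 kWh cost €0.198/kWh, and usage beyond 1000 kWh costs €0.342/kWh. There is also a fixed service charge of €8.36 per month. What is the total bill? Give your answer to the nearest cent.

€446.31

First 300 kWh × €0.128 = €38.40
Next 700 kWh × €0.198 = €138.60
Remaining 763 kWh × €0.342 = €260.95
Energy charge = €437.95; + service €8.36 = €446.31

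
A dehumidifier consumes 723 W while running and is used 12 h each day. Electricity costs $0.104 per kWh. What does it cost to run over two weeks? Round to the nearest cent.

Energy = 723 W × 12 h/day × 14 days = 121,464 Wh = 121.5 kWh
Cost = 121.5 kWh × $0.104/kWh = $12.63

$12.63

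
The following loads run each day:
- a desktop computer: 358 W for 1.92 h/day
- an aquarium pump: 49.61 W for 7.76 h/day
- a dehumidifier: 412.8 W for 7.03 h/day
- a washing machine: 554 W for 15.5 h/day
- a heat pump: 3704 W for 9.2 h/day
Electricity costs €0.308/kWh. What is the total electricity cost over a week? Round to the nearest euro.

€101

desktop computer: 358 W × 1.92 h × 7 d = 4,812 Wh = 4.812 kWh
aquarium pump: 49.61 W × 7.76 h × 7 d = 2,695 Wh = 2.695 kWh
dehumidifier: 412.8 W × 7.03 h × 7 d = 20,314 Wh = 20.31 kWh
washing machine: 554 W × 15.5 h × 7 d = 60,109 Wh = 60.11 kWh
heat pump: 3704 W × 9.2 h × 7 d = 238,538 Wh = 238.5 kWh
Total energy = 4.812 + 2.695 + 20.31 + 60.11 + 238.5 = 326.5 kWh
Cost = 326.5 kWh × €0.308 = €100.55 ≈ €101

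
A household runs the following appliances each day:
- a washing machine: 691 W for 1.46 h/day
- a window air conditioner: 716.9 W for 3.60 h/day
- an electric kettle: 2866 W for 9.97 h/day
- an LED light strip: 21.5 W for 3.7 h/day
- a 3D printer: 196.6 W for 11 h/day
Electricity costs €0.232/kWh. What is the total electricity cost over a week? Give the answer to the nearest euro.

washing machine: 691 W × 1.46 h × 7 d = 7,062 Wh = 7.062 kWh
window air conditioner: 716.9 W × 3.60 h × 7 d = 18,066 Wh = 18.07 kWh
electric kettle: 2866 W × 9.97 h × 7 d = 200,018 Wh = 200 kWh
LED light strip: 21.5 W × 3.7 h × 7 d = 557 Wh = 0.5569 kWh
3D printer: 196.6 W × 11 h × 7 d = 15,138 Wh = 15.14 kWh
Total energy = 7.062 + 18.07 + 200 + 0.5569 + 15.14 = 240.8 kWh
Cost = 240.8 kWh × €0.232 = €55.88 ≈ €56

€56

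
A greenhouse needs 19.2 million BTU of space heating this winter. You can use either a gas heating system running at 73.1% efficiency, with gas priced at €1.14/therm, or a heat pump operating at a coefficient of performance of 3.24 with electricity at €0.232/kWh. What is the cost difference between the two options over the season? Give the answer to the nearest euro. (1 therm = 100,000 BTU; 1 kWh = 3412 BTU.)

€104

Heat load = 19.2 × 10⁶ BTU = 19,200,000 BTU
Gas: input = 19,200,000 / 0.731 = 26,265,390 BTU = 262.7 therm → 262.7 × €1.14 = €299.43
Heat pump: 19,200,000 BTU / 3412 = 5,627 kWh heat; / 3.24 = 1,737 kWh in → × €0.232 = €402.94
Difference = |€299.43 − €402.94| = €103.51 ≈ €104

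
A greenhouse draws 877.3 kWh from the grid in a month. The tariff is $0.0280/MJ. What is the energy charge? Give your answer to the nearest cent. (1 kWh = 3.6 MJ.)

877.3 kWh × (3.6 MJ/kWh) = 3,158 MJ
Cost = 3,158 MJ × $0.0280/MJ = $88.43

$88.43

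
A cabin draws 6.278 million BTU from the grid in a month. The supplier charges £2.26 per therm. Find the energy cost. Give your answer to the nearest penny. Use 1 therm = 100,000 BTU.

£141.88

6.278 million BTU × (10 therm/million BTU) = 62.78 therm
Cost = 62.78 therm × £2.26/therm = £141.88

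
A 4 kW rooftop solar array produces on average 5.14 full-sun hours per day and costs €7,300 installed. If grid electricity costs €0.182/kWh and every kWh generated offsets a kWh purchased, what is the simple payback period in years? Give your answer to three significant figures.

5.34 years

Daily generation = 4 kW × 5.14 h = 20.56 kWh
Annual generation = 20.56 × 365 = 7504.4 kWh
Annual savings = 7504.4 × €0.182 = €1,365.80
Payback = €7,300 / €1,365.80 = 5.34 years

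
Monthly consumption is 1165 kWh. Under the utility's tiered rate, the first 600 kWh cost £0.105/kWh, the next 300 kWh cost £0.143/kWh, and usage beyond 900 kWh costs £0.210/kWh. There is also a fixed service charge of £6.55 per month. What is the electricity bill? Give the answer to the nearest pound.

First 600 kWh × £0.105 = £63.00
Next 300 kWh × £0.143 = £42.90
Remaining 265 kWh × £0.210 = £55.65
Energy charge = £161.55; + service £6.55 = £168.10 ≈ £168

£168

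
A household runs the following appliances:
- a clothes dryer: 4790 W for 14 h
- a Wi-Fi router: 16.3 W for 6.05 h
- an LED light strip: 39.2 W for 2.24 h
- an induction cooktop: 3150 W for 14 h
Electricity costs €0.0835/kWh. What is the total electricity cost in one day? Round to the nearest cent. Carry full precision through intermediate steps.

€9.30

clothes dryer: 4790 W × 14 h = 67,060 Wh = 67.06 kWh
Wi-Fi router: 16.3 W × 6.05 h = 99 Wh = 0.09861 kWh
LED light strip: 39.2 W × 2.24 h = 88 Wh = 0.08781 kWh
induction cooktop: 3150 W × 14 h = 44,100 Wh = 44.1 kWh
Total energy = 67.06 + 0.09861 + 0.08781 + 44.1 = 111.3 kWh
Cost = 111.3 kWh × €0.0835 = €9.30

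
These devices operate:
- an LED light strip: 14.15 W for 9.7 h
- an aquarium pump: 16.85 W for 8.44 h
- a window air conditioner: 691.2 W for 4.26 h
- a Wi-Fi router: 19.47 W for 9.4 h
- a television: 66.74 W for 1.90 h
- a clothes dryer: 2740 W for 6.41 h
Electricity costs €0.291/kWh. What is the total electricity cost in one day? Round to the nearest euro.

€6

LED light strip: 14.15 W × 9.7 h = 137 Wh = 0.1373 kWh
aquarium pump: 16.85 W × 8.44 h = 142 Wh = 0.1422 kWh
window air conditioner: 691.2 W × 4.26 h = 2,945 Wh = 2.945 kWh
Wi-Fi router: 19.47 W × 9.4 h = 183 Wh = 0.183 kWh
television: 66.74 W × 1.90 h = 127 Wh = 0.1268 kWh
clothes dryer: 2740 W × 6.41 h = 17,563 Wh = 17.56 kWh
Total energy = 0.1373 + 0.1422 + 2.945 + 0.183 + 0.1268 + 17.56 = 21.1 kWh
Cost = 21.1 kWh × €0.291 = €6.14 ≈ €6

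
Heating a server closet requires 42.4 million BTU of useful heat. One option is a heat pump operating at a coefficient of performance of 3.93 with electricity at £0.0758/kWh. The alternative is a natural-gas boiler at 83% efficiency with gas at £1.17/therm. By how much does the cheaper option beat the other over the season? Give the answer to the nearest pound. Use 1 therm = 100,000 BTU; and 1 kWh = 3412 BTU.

Heat load = 42.4 × 10⁶ BTU = 42,400,000 BTU
Gas: input = 42,400,000 / 0.83 = 51,084,337 BTU = 510.8 therm → 510.8 × £1.17 = £597.69
Heat pump: 42,400,000 BTU / 3412 = 12,430 kWh heat; / 3.93 = 3,162 kWh in → × £0.0758 = £239.68
Difference = |£597.69 − £239.68| = £358.01 ≈ £358

£358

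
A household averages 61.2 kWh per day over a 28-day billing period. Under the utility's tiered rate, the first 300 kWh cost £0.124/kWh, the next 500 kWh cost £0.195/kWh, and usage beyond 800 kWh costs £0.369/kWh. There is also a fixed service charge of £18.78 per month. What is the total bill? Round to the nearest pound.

£491

Usage = 61.2 kWh/day × 28 days = 1713.6 kWh
First 300 kWh × £0.124 = £37.20
Next 500 kWh × £0.195 = £97.50
Remaining 913.6 kWh × £0.369 = £337.12
Energy charge = £471.82; + service £18.78 = £490.60 ≈ £491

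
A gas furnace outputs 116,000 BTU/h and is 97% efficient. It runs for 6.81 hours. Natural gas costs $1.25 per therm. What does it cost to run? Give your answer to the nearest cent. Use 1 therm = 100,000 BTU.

$10.18

Heat delivered = 116,000 BTU/h × 6.81 h = 789,960 BTU
Gas input = 789,960 / 0.97 = 814,392 BTU
= 814,392 / 100,000 = 8.144 therm
Cost = 8.144 × $1.25/therm = $10.18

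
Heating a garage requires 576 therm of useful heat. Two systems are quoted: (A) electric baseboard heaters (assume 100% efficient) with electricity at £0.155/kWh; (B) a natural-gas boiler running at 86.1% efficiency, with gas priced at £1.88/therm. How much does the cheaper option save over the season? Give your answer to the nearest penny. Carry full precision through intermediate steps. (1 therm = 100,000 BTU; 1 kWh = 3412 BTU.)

Heat load = 576 therm × 100,000 = 57,600,000 BTU
Gas: input = 57,600,000 / 0.861 = 66,898,955 BTU = 669 therm → 669 × £1.88 = £1,257.70
Electric: 57,600,000 BTU / 3412 = 16,880 kWh → × £0.155 = £2,616.65
Difference = |£1,257.70 − £2,616.65| = £1,358.95

£1358.95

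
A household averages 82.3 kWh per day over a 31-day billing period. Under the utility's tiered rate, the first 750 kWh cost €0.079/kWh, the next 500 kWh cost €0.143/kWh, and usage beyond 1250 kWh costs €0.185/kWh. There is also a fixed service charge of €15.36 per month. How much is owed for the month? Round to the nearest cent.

€386.85

Usage = 82.3 kWh/day × 31 days = 2551.3 kWh
First 750 kWh × €0.079 = €59.25
Next 500 kWh × €0.143 = €71.50
Remaining 1301.3 kWh × €0.185 = €240.74
Energy charge = €371.49; + service €15.36 = €386.85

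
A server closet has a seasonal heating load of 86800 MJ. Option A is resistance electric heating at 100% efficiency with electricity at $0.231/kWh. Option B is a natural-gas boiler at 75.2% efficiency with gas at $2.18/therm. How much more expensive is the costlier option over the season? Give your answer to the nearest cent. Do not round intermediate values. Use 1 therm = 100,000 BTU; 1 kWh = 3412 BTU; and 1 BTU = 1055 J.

Heat load = 86800 MJ = 86,800,000,000 J / 1055 = 82,274,882 BTU
Gas: input = 82,274,882 / 0.752 = 109,408,087 BTU = 1,094 therm → 1,094 × $2.18 = $2,385.10
Electric: 82,274,882 BTU / 3412 = 24,110 kWh → × $0.231 = $5,570.19
Difference = |$2,385.10 − $5,570.19| = $3,185.10

$3185.10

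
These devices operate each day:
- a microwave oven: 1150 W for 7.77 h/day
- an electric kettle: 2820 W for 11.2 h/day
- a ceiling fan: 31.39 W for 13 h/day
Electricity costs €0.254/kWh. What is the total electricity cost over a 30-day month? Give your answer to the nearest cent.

€311.87

microwave oven: 1150 W × 7.77 h × 30 d = 268,065 Wh = 268.1 kWh
electric kettle: 2820 W × 11.2 h × 30 d = 947,520 Wh = 947.5 kWh
ceiling fan: 31.39 W × 13 h × 30 d = 12,242 Wh = 12.24 kWh
Total energy = 268.1 + 947.5 + 12.24 = 1,228 kWh
Cost = 1,228 kWh × €0.254 = €311.87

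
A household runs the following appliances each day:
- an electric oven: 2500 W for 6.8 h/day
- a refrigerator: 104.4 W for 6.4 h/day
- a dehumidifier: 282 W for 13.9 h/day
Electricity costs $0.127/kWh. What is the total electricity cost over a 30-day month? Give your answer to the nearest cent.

electric oven: 2500 W × 6.8 h × 30 d = 510,000 Wh = 510 kWh
refrigerator: 104.4 W × 6.4 h × 30 d = 20,045 Wh = 20.04 kWh
dehumidifier: 282 W × 13.9 h × 30 d = 117,594 Wh = 117.6 kWh
Total energy = 510 + 20.04 + 117.6 = 647.6 kWh
Cost = 647.6 kWh × $0.127 = $82.25

$82.25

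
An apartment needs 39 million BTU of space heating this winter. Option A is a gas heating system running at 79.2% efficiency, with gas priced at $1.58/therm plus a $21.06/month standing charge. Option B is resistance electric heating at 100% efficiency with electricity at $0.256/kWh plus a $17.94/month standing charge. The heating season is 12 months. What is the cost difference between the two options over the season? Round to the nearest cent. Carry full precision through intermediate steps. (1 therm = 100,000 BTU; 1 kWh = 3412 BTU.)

$2110.67

Heat load = 39 × 10⁶ BTU = 39,000,000 BTU
Gas: input = 39,000,000 / 0.792 = 49,242,424 BTU = 492.4 therm → 492.4 × $1.58 = $778.03; + 12 × $21.06 standing = $1,030.75
Electric: 39,000,000 BTU / 3412 = 11,430 kWh → × $0.256 = $2,926.14; + 12 × $17.94 standing = $3,141.42
Difference = |$1,030.75 − $3,141.42| = $2,110.67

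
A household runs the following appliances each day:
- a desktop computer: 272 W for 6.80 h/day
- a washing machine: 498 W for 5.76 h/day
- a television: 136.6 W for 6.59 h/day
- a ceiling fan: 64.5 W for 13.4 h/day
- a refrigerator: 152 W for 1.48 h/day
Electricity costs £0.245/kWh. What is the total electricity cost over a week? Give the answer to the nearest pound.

£12

desktop computer: 272 W × 6.80 h × 7 d = 12,947 Wh = 12.95 kWh
washing machine: 498 W × 5.76 h × 7 d = 20,079 Wh = 20.08 kWh
television: 136.6 W × 6.59 h × 7 d = 6,301 Wh = 6.301 kWh
ceiling fan: 64.5 W × 13.4 h × 7 d = 6,050 Wh = 6.05 kWh
refrigerator: 152 W × 1.48 h × 7 d = 1,575 Wh = 1.575 kWh
Total energy = 12.95 + 20.08 + 6.301 + 6.05 + 1.575 = 46.95 kWh
Cost = 46.95 kWh × £0.245 = £11.50 ≈ £12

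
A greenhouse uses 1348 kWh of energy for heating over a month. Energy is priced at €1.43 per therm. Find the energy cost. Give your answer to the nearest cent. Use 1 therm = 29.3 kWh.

1348 kWh × (0.03413 therm/kWh) = 46.01 therm
Cost = 46.01 therm × €1.43/therm = €65.79

€65.79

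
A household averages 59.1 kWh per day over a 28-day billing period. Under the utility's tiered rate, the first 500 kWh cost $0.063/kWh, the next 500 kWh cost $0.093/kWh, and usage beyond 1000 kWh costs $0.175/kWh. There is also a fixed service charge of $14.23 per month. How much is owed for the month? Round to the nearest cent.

$206.82

Usage = 59.1 kWh/day × 28 days = 1654.8 kWh
First 500 kWh × $0.063 = $31.50
Next 500 kWh × $0.093 = $46.50
Remaining 654.8 kWh × $0.175 = $114.59
Energy charge = $192.59; + service $14.23 = $206.82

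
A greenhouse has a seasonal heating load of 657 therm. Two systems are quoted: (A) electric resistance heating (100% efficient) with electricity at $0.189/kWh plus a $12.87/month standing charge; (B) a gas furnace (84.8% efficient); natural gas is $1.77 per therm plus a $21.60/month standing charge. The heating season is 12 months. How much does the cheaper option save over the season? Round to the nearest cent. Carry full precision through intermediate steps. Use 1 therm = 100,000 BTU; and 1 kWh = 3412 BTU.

Heat load = 657 therm × 100,000 = 65,700,000 BTU
Gas: input = 65,700,000 / 0.848 = 77,476,415 BTU = 774.8 therm → 774.8 × $1.77 = $1,371.33; + 12 × $21.60 standing = $1,630.53
Electric: 65,700,000 BTU / 3412 = 19,260 kWh → × $0.189 = $3,639.30; + 12 × $12.87 standing = $3,793.74
Difference = |$1,630.53 − $3,793.74| = $2,163.21

$2163.21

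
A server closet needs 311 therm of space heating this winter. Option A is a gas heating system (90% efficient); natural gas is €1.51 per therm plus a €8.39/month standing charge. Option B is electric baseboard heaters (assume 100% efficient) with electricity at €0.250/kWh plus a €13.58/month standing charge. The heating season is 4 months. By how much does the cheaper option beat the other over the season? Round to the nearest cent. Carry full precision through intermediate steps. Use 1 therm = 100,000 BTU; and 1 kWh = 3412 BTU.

€1777.69

Heat load = 311 therm × 100,000 = 31,100,000 BTU
Gas: input = 31,100,000 / 0.90 = 34,555,556 BTU = 345.6 therm → 345.6 × €1.51 = €521.79; + 4 × €8.39 standing = €555.35
Electric: 31,100,000 BTU / 3412 = 9,115 kWh → × €0.250 = €2,278.72; + 4 × €13.58 standing = €2,333.04
Difference = |€555.35 − €2,333.04| = €1,777.69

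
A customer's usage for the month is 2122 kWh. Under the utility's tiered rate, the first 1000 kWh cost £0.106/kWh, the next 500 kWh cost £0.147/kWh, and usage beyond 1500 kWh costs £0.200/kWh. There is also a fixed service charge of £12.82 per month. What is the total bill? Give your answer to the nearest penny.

First 1000 kWh × £0.106 = £106.00
Next 500 kWh × £0.147 = £73.50
Remaining 622 kWh × £0.200 = £124.40
Energy charge = £303.90; + service £12.82 = £316.72

£316.72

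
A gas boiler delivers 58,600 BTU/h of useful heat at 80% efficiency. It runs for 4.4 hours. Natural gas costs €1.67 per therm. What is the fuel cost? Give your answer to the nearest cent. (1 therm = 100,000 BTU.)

Heat delivered = 58,600 BTU/h × 4.4 h = 257,840 BTU
Gas input = 257,840 / 0.80 = 322,300 BTU
= 322,300 / 100,000 = 3.223 therm
Cost = 3.223 × €1.67/therm = €5.38

€5.38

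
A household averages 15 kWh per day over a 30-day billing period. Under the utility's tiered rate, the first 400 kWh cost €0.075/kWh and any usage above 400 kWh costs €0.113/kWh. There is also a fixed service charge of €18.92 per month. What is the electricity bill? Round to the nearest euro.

Usage = 15 kWh/day × 30 days = 450 kWh
First 400 kWh × €0.075 = €30.00
Remaining 50 kWh × €0.113 = €5.65
Energy charge = €35.65; + service €18.92 = €54.57 ≈ €55

€55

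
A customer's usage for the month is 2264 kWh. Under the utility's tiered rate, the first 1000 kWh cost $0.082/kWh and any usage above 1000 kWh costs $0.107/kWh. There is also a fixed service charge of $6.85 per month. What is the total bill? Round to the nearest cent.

First 1000 kWh × $0.082 = $82.00
Remaining 1264 kWh × $0.107 = $135.25
Energy charge = $217.25; + service $6.85 = $224.10

$224.10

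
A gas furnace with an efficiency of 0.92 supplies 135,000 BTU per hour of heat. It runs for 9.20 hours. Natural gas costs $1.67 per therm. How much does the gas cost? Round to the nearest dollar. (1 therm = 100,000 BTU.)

Heat delivered = 135,000 BTU/h × 9.20 h = 1,242,000 BTU
Gas input = 1,242,000 / 0.92 = 1,350,000 BTU
= 1,350,000 / 100,000 = 13.5 therm
Cost = 13.5 × $1.67/therm = $22.54 ≈ $23

$23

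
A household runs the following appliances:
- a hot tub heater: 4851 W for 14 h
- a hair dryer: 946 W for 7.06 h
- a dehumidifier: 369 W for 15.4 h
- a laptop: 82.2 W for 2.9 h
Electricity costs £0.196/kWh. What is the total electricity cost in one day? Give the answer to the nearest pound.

£16

hot tub heater: 4851 W × 14 h = 67,914 Wh = 67.91 kWh
hair dryer: 946 W × 7.06 h = 6,679 Wh = 6.679 kWh
dehumidifier: 369 W × 15.4 h = 5,683 Wh = 5.683 kWh
laptop: 82.2 W × 2.9 h = 238 Wh = 0.2384 kWh
Total energy = 67.91 + 6.679 + 5.683 + 0.2384 = 80.51 kWh
Cost = 80.51 kWh × £0.196 = £15.78 ≈ £16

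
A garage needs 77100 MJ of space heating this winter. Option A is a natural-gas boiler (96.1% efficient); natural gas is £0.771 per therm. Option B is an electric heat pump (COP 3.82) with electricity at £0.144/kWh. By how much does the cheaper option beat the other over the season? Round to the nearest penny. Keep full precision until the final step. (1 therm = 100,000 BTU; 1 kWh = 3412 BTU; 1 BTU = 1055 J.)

£221.09

Heat load = 77100 MJ = 77,100,000,000 J / 1055 = 73,080,569 BTU
Gas: input = 73,080,569 / 0.961 = 76,046,377 BTU = 760.5 therm → 760.5 × £0.771 = £586.32
Heat pump: 73,080,569 BTU / 3412 = 21,420 kWh heat; / 3.82 = 5,607 kWh in → × £0.144 = £807.41
Difference = |£586.32 − £807.41| = £221.09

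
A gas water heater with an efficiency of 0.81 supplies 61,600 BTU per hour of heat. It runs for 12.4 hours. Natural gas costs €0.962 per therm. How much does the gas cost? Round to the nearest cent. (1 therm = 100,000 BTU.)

Heat delivered = 61,600 BTU/h × 12.4 h = 763,840 BTU
Gas input = 763,840 / 0.81 = 943,012 BTU
= 943,012 / 100,000 = 9.43 therm
Cost = 9.43 × €0.962/therm = €9.07

€9.07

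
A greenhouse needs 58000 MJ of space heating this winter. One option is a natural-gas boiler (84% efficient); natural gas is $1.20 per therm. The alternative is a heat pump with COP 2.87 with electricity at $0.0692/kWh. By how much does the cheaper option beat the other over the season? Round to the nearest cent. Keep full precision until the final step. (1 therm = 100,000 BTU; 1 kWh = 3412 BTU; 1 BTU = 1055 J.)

$396.88

Heat load = 58000 MJ = 58,000,000,000 J / 1055 = 54,976,303 BTU
Gas: input = 54,976,303 / 0.84 = 65,447,980 BTU = 654.5 therm → 654.5 × $1.20 = $785.38
Heat pump: 54,976,303 BTU / 3412 = 16,110 kWh heat; / 2.87 = 5,614 kWh in → × $0.0692 = $388.50
Difference = |$785.38 − $388.50| = $396.88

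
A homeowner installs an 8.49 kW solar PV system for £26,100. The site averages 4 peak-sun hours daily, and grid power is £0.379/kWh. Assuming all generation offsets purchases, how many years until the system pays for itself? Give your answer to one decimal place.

5.6 years

Daily generation = 8.49 kW × 4 h = 33.96 kWh
Annual generation = 33.96 × 365 = 12395 kWh
Annual savings = 12395 × £0.379 = £4,697.86
Payback = £26,100 / £4,697.86 = 5.56 years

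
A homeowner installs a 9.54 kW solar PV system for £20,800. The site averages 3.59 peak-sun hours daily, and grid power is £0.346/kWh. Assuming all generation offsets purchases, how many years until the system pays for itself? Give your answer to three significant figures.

Daily generation = 9.54 kW × 3.59 h = 34.25 kWh
Annual generation = 34.25 × 365 = 12501 kWh
Annual savings = 12501 × £0.346 = £4,325.26
Payback = £20,800 / £4,325.26 = 4.81 years

4.81 years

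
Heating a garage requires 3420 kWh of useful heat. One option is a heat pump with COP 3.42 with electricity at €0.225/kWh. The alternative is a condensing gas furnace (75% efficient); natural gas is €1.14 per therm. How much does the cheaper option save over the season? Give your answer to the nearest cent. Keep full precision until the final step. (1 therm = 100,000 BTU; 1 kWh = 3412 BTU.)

€47.63

Heat load = 3420 kWh × 3412 = 11,669,040 BTU
Gas: input = 11,669,040 / 0.75 = 15,558,720 BTU = 155.6 therm → 155.6 × €1.14 = €177.37
Heat pump: 11,669,040 BTU / 3412 = 3,420 kWh heat; / 3.42 = 1,000 kWh in → × €0.225 = €225.00
Difference = |€177.37 − €225.00| = €47.63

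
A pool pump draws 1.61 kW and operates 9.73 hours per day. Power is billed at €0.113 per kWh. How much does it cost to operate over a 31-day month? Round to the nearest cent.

Energy = 1610 W × 9.73 h/day × 31 days = 485,624 Wh = 485.6 kWh
Cost = 485.6 kWh × €0.113/kWh = €54.88

€54.88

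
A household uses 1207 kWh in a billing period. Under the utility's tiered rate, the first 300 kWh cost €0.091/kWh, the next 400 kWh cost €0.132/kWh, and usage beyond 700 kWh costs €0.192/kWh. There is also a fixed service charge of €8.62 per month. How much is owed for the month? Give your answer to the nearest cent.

€186.06

First 300 kWh × €0.091 = €27.30
Next 400 kWh × €0.132 = €52.80
Remaining 507 kWh × €0.192 = €97.34
Energy charge = €177.44; + service €8.62 = €186.06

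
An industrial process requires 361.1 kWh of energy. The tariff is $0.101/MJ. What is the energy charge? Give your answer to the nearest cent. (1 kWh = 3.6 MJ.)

$131.30

361.1 kWh × (3.6 MJ/kWh) = 1,300 MJ
Cost = 1,300 MJ × $0.101/MJ = $131.30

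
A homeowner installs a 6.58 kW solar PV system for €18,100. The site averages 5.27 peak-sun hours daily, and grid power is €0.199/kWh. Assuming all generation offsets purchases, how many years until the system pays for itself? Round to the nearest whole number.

7 years

Daily generation = 6.58 kW × 5.27 h = 34.68 kWh
Annual generation = 34.68 × 365 = 12657 kWh
Annual savings = 12657 × €0.199 = €2,518.73
Payback = €18,100 / €2,518.73 = 7.19 years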